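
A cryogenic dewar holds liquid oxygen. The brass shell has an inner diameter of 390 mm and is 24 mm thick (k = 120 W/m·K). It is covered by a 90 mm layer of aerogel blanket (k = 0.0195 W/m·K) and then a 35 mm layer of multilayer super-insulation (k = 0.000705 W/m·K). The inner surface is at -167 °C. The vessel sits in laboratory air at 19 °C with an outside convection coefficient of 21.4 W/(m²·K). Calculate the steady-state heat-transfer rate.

Q ≈ 4.36 W

Radial (spherical) resistances in series:
R_brass shell = (1/0.195 − 1/0.219)/(4π×120) = 3.727×10^-4 K/W
R_aerogel blanket = (1/0.219 − 1/0.309)/(4π×0.0195) = 5.427 K/W
R_multilayer super-insulation = (1/0.309 − 1/0.344)/(4π×0.000705) = 37.17 K/W
R_outer film = 1/(h·4πr_o²) = 1/(21.4×4π×0.344²) = 0.03142 K/W
R_total = 42.63 K/W
Q = ΔT/R_total = 186/42.63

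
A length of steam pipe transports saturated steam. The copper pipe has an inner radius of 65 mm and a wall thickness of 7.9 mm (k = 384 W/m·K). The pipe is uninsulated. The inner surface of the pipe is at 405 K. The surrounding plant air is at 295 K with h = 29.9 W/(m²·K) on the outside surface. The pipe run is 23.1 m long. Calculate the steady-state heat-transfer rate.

Radial resistances (cylindrical: R_cond = ln(r_o/r_i)/(2πkL), R_conv = 1/(h·2πrL)):
R_copper pipe wall = ln(72.9/65)/(2π×384×23.1) = 2.058×10^-6 K/W
R_outer film = 1/(h_o·2πr_oL) = 1/(29.9×2π×0.0729×23.1) = 0.003161 K/W
R_total = 0.003163 K/W
Q = ΔT/R_total = 110/0.003163

Q ≈ 34800 W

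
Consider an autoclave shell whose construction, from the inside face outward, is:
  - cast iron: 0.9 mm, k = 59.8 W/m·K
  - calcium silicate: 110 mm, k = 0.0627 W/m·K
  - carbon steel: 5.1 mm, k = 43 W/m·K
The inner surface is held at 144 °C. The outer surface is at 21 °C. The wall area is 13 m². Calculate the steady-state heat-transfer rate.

Q ≈ 911 W

Model the wall as resistances in series:
R_cast iron = L/(kA) = 0.0009/(59.8×13) = 1.158×10^-6 K/W
R_calcium silicate = L/(kA) = 0.11/(0.0627×13) = 0.135 K/W
R_carbon steel = L/(kA) = 0.0051/(43×13) = 9.123×10^-6 K/W
R_total = 0.135 K/W
Q = ΔT / R_total = 123 / 0.135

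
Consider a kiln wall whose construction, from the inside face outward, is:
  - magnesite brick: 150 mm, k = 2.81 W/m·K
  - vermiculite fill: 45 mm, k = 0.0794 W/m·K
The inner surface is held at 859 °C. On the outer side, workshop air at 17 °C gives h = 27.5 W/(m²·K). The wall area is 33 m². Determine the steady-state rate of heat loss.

Q ≈ 42300 W

Using the resistance-network approach (series):
R_magnesite brick = L/(kA) = 0.15/(2.81×33) = 0.001618 K/W
R_vermiculite fill = L/(kA) = 0.045/(0.0794×33) = 0.01717 K/W
R_outer film = 1/(h_o·A) = 1/(27.5×33) = 0.001102 K/W
R_total = 0.01989 K/W
Q = ΔT / R_total = 842 / 0.01989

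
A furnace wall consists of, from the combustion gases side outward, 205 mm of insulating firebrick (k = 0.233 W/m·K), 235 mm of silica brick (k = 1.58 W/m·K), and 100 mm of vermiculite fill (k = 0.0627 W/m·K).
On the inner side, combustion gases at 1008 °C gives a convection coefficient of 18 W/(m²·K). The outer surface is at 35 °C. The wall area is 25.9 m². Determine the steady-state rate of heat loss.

Thermal resistances in series:
R_inner film = 1/(h_i·A) = 1/(18×25.9) = 0.002145 K/W
R_insulating firebrick = L/(kA) = 0.205/(0.233×25.9) = 0.03397 K/W
R_silica brick = L/(kA) = 0.235/(1.58×25.9) = 0.005743 K/W
R_vermiculite fill = L/(kA) = 0.1/(0.0627×25.9) = 0.06158 K/W
R_total = 0.1034 K/W
Q = ΔT / R_total = 973 / 0.1034

Q ≈ 9410 W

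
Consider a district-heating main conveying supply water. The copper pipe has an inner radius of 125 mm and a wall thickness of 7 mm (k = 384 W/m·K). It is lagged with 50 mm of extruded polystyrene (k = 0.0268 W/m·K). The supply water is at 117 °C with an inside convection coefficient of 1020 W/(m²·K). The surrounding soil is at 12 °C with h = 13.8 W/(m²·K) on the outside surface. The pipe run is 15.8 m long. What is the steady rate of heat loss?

Q ≈ 841 W

Per-layer cylindrical resistances, series-summed:
R_inner film = 1/(h_i·2πr₁L) = 1/(1020×2π×0.125×15.8) = 7.9×10^-5 K/W
R_copper pipe wall = ln(132/125)/(2π×384×15.8) = 1.429×10^-6 K/W
R_extruded polystyrene = ln(182/132)/(2π×0.0268×15.8) = 0.1207 K/W
R_outer film = 1/(h_o·2πr_oL) = 1/(13.8×2π×0.182×15.8) = 0.004011 K/W
R_total = 0.1248 K/W
Q = ΔT/R_total = 105/0.1248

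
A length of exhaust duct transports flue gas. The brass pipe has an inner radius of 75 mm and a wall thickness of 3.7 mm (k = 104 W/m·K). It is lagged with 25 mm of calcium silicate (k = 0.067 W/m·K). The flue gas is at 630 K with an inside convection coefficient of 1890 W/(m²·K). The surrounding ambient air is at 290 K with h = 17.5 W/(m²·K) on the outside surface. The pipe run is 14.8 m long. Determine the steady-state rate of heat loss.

Q ≈ 6760 W

Per-layer cylindrical resistances, series-summed:
R_inner film = 1/(h_i·2πr₁L) = 1/(1890×2π×0.075×14.8) = 7.586×10^-5 K/W
R_brass pipe wall = ln(78.7/75)/(2π×104×14.8) = 4.979×10^-6 K/W
R_calcium silicate = ln(103.7/78.7)/(2π×0.067×14.8) = 0.04428 K/W
R_outer film = 1/(h_o·2πr_oL) = 1/(17.5×2π×0.1037×14.8) = 0.005926 K/W
R_total = 0.05028 K/W
Q = ΔT/R_total = 340/0.05028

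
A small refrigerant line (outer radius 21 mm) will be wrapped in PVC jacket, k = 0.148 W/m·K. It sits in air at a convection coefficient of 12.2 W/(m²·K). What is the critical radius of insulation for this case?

r_cr ≈ 12.1 mm

For a cylinder r_cr = k/h = 0.148/12.2
r_cr = 12.1 mm; since the bare radius (21 mm) is above r_cr, any added insulation will reduce heat loss.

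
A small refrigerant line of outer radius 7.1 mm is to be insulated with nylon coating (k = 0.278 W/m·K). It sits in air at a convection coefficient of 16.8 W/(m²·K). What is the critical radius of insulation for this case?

r_cr ≈ 16.5 mm

For a cylinder r_cr = k/h = 0.278/16.8
r_cr = 16.5 mm; since the bare radius (7.1 mm) is below r_cr, adding a thin layer of insulation will *increase* heat loss.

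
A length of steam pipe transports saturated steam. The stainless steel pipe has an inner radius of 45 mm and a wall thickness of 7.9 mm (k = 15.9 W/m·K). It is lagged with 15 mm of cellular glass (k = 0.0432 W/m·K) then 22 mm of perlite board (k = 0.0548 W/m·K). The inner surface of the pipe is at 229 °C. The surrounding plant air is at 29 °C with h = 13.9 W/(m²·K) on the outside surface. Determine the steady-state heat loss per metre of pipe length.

q′ ≈ 107 W/m

Treating each annulus and film as a series resistance:
R_stainless steel pipe wall = ln(52.9/45)/(2π×15.9×1) = 0.001619 K/W
R_cellular glass = ln(67.9/52.9)/(2π×0.0432×1) = 0.9197 K/W
R_perlite board = ln(89.9/67.9)/(2π×0.0548×1) = 0.8151 K/W
R_outer film = 1/(h_o·2πr_oL) = 1/(13.9×2π×0.0899×1) = 0.1274 K/W
R_total = 1.864 K/W
Q = ΔT/R_total = 200/1.864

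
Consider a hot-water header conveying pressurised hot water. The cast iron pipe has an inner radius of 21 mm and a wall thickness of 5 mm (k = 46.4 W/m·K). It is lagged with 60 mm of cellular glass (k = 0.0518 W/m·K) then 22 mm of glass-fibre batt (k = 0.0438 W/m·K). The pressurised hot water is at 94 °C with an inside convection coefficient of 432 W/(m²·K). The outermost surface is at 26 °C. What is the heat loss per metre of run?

Per-layer cylindrical resistances, series-summed:
R_inner film = 1/(h_i·2πr₁L) = 1/(432×2π×0.021×1) = 0.01754 K/W
R_cast iron pipe wall = ln(26/21)/(2π×46.4×1) = 7.326×10^-4 K/W
R_cellular glass = ln(86/26)/(2π×0.0518×1) = 3.675 K/W
R_glass-fibre batt = ln(108/86)/(2π×0.0438×1) = 0.8277 K/W
R_total = 4.521 K/W
Q = ΔT/R_total = 68/4.521

q′ ≈ 15 W/m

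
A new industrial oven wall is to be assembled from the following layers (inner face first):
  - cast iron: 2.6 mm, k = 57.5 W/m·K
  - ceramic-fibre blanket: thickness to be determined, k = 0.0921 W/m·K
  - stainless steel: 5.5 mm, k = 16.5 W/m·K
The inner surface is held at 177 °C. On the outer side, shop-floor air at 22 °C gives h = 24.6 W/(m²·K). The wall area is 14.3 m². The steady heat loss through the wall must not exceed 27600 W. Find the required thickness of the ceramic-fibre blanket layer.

Series thermal resistances:
R_cast iron = L/(kA) = 0.0026/(57.5×14.3) = 3.162×10^-6 K/W
R_stainless steel = L/(kA) = 0.0055/(16.5×14.3) = 2.331×10^-5 K/W
R_outer film = 1/(h_o·A) = 1/(24.6×14.3) = 0.002843 K/W
Sum of the known resistances R_other = 0.002869 K/W
Required total resistance R_tot = ΔT/Q_allow = 155/27600 = 0.005616 K/W
R_ceramic-fibre blanket = R_tot − R_other = 0.002747 K/W
L = R·k·A = 0.002747×0.0921×14.3

L ≈ 3.62 mm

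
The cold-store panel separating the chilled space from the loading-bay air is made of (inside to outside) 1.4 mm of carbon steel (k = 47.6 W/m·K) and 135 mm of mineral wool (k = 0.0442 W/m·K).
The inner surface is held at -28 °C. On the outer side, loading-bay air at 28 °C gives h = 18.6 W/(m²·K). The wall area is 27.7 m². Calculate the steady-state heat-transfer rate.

Model the wall as resistances in series:
R_carbon steel = L/(kA) = 0.0014/(47.6×27.7) = 1.062×10^-6 K/W
R_mineral wool = L/(kA) = 0.135/(0.0442×27.7) = 0.1103 K/W
R_outer film = 1/(h_o·A) = 1/(18.6×27.7) = 0.001941 K/W
R_total = 0.1122 K/W
Q = ΔT / R_total = 56 / 0.1122

Q ≈ 499 W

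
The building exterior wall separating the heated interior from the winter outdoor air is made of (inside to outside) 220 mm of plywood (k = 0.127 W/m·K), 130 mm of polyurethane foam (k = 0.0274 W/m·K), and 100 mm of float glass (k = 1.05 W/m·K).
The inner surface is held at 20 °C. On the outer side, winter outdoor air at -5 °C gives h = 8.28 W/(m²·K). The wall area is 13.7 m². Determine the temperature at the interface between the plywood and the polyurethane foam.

Treating each layer as a thermal resistance in series:
R_plywood = L/(kA) = 0.22/(0.127×13.7) = 0.1264 K/W
R_polyurethane foam = L/(kA) = 0.13/(0.0274×13.7) = 0.3463 K/W
R_float glass = L/(kA) = 0.1/(1.05×13.7) = 0.006952 K/W
R_outer film = 1/(h_o·A) = 1/(8.28×13.7) = 0.008816 K/W
R_total = 0.4885 K/W;  Q = ΔT/R_total = 25/0.4885 = 51.17 W
T_interface = T_inner − Q·ΣR(inner→interface) = 20 − 51.2×0.1264

T ≈ 13.5 °C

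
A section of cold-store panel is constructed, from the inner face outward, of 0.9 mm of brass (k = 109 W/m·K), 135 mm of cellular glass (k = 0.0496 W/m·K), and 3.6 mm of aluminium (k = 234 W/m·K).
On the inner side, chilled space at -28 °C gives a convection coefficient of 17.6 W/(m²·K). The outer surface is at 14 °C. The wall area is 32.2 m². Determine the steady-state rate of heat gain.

Using the resistance-network approach (series):
R_inner film = 1/(h_i·A) = 1/(17.6×32.2) = 0.001765 K/W
R_brass = L/(kA) = 0.0009/(109×32.2) = 2.564×10^-7 K/W
R_cellular glass = L/(kA) = 0.135/(0.0496×32.2) = 0.08453 K/W
R_aluminium = L/(kA) = 0.0036/(234×32.2) = 4.778×10^-7 K/W
R_total = 0.08629 K/W
Q = ΔT / R_total = 42 / 0.08629

Q ≈ 487 W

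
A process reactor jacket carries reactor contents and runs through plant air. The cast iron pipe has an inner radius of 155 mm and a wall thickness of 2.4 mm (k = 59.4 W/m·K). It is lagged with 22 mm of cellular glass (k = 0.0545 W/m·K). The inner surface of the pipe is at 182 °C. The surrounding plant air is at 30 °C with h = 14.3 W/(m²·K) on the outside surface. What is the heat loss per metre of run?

q′ ≈ 342 W/m

Cylindrical conduction, so R = ln(r₂/r₁)/(2πkL) per layer, in series:
R_cast iron pipe wall = ln(157.4/155)/(2π×59.4×1) = 4.117×10^-5 K/W
R_cellular glass = ln(179.4/157.4)/(2π×0.0545×1) = 0.3821 K/W
R_outer film = 1/(h_o·2πr_oL) = 1/(14.3×2π×0.1794×1) = 0.06204 K/W
R_total = 0.4441 K/W
Q = ΔT/R_total = 152/0.4441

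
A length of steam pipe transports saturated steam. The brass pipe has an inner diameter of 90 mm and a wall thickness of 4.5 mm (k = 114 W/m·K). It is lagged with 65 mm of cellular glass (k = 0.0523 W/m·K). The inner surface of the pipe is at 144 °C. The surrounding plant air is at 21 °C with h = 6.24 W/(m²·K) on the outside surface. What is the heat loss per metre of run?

q′ ≈ 44.3 W/m

Per-layer cylindrical resistances, series-summed:
R_brass pipe wall = ln(49.5/45)/(2π×114×1) = 1.331×10^-4 K/W
R_cellular glass = ln(114.5/49.5)/(2π×0.0523×1) = 2.552 K/W
R_outer film = 1/(h_o·2πr_oL) = 1/(6.24×2π×0.1145×1) = 0.2228 K/W
R_total = 2.775 K/W
Q = ΔT/R_total = 123/2.775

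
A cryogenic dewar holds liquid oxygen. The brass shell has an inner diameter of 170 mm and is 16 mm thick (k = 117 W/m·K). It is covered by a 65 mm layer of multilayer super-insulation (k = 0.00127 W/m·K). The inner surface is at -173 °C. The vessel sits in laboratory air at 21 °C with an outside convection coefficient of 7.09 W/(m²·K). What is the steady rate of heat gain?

Spherical conduction: R = (1/r_in − 1/r_out)/(4πk) per layer; series-sum.
R_brass shell = (1/0.085 − 1/0.101)/(4π×117) = 0.001268 K/W
R_multilayer super-insulation = (1/0.101 − 1/0.166)/(4π×0.00127) = 242.9 K/W
R_outer film = 1/(h·4πr_o²) = 1/(7.09×4π×0.166²) = 0.4073 K/W
R_total = 243.3 K/W
Q = ΔT/R_total = 194/243.3

Q ≈ 0.797 W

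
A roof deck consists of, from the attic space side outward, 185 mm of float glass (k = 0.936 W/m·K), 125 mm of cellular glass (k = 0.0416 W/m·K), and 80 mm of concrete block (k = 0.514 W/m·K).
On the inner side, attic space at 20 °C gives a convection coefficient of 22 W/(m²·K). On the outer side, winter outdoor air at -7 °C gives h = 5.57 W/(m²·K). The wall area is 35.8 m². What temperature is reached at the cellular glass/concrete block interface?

Treating each layer as a thermal resistance in series:
R_inner film = 1/(h_i·A) = 1/(22×35.8) = 0.00127 K/W
R_float glass = L/(kA) = 0.185/(0.936×35.8) = 0.005521 K/W
R_cellular glass = L/(kA) = 0.125/(0.0416×35.8) = 0.08393 K/W
R_concrete block = L/(kA) = 0.08/(0.514×35.8) = 0.004348 K/W
R_outer film = 1/(h_o·A) = 1/(5.57×35.8) = 0.005015 K/W
R_total = 0.1001 K/W;  Q = ΔT/R_total = 27/0.1001 = 269.8 W
T_interface = T_inner − Q·ΣR(inner→interface) = 20 − 270×0.09072

T ≈ -4.47 °C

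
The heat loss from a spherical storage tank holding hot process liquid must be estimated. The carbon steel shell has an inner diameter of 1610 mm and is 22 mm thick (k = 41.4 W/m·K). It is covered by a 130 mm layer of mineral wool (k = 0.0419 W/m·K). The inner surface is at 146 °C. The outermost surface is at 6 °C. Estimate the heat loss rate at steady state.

Spherical conduction: R = (1/r_in − 1/r_out)/(4πk) per layer; series-sum.
R_carbon steel shell = (1/0.805 − 1/0.827)/(4π×41.4) = 6.352×10^-5 K/W
R_mineral wool = (1/0.827 − 1/0.957)/(4π×0.0419) = 0.312 K/W
R_total = 0.312 K/W
Q = ΔT/R_total = 140/0.312

Q ≈ 449 W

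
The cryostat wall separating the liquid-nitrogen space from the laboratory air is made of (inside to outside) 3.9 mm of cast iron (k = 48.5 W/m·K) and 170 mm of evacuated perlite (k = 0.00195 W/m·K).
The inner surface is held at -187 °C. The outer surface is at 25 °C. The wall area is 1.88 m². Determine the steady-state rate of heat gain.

Q ≈ 4.57 W

Thermal resistances in series:
R_cast iron = L/(kA) = 0.0039/(48.5×1.88) = 4.277×10^-5 K/W
R_evacuated perlite = L/(kA) = 0.17/(0.00195×1.88) = 46.37 K/W
R_total = 46.37 K/W
Q = ΔT / R_total = 212 / 46.37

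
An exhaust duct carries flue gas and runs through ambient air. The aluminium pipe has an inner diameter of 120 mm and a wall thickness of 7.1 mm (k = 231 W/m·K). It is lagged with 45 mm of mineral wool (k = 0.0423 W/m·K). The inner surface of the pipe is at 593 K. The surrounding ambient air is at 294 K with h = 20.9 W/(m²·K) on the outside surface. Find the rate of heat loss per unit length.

q′ ≈ 150 W/m

Treating each annulus and film as a series resistance:
R_aluminium pipe wall = ln(67.1/60)/(2π×231×1) = 7.706×10^-5 K/W
R_mineral wool = ln(112.1/67.1)/(2π×0.0423×1) = 1.931 K/W
R_outer film = 1/(h_o·2πr_oL) = 1/(20.9×2π×0.1121×1) = 0.06793 K/W
R_total = 1.999 K/W
Q = ΔT/R_total = 299/1.999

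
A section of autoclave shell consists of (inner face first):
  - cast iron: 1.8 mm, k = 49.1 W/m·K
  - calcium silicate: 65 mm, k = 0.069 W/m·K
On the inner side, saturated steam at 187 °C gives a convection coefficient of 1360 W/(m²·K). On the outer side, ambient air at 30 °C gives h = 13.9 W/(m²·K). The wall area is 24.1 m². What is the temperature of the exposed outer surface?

Series thermal resistances:
R_inner film = 1/(h_i·A) = 1/(1360×24.1) = 3.051×10^-5 K/W
R_cast iron = L/(kA) = 0.0018/(49.1×24.1) = 1.521×10^-6 K/W
R_calcium silicate = L/(kA) = 0.065/(0.069×24.1) = 0.03909 K/W
R_outer film = 1/(h_o·A) = 1/(13.9×24.1) = 0.002985 K/W
R_total = 0.04211 K/W;  Q = ΔT/R_total = 157/0.04211 = 3729 W
T_interface = T_inner − Q·ΣR(inner→interface) = 187 − 3730×0.03912

T ≈ 41.1 °C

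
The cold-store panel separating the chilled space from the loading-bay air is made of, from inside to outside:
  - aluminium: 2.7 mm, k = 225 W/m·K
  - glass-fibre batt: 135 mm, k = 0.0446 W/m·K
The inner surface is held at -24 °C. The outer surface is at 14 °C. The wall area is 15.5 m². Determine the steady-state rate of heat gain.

Thermal resistances in series:
R_aluminium = L/(kA) = 0.0027/(225×15.5) = 7.742×10^-7 K/W
R_glass-fibre batt = L/(kA) = 0.135/(0.0446×15.5) = 0.1953 K/W
R_total = 0.1953 K/W
Q = ΔT / R_total = 38 / 0.1953

Q ≈ 195 W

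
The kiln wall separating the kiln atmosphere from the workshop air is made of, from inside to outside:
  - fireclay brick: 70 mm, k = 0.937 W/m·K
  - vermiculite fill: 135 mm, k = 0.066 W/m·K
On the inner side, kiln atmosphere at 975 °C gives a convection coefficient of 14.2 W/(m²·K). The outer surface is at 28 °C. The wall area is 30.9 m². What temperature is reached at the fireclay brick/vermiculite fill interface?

T ≈ 912 °C

Series thermal resistances:
R_inner film = 1/(h_i·A) = 1/(14.2×30.9) = 0.002279 K/W
R_fireclay brick = L/(kA) = 0.07/(0.937×30.9) = 0.002418 K/W
R_vermiculite fill = L/(kA) = 0.135/(0.066×30.9) = 0.0662 K/W
R_total = 0.07089 K/W;  Q = ΔT/R_total = 947/0.07089 = 13360 W
T_interface = T_inner − Q·ΣR(inner→interface) = 975 − 13400×0.004697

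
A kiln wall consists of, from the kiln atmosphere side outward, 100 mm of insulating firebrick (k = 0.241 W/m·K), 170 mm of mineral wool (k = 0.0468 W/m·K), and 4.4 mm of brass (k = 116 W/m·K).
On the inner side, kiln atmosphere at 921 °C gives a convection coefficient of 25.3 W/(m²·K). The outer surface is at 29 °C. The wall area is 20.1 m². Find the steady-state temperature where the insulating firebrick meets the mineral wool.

Model the wall as resistances in series:
R_inner film = 1/(h_i·A) = 1/(25.3×20.1) = 0.001966 K/W
R_insulating firebrick = L/(kA) = 0.1/(0.241×20.1) = 0.02064 K/W
R_mineral wool = L/(kA) = 0.17/(0.0468×20.1) = 0.1807 K/W
R_brass = L/(kA) = 0.0044/(116×20.1) = 1.887×10^-6 K/W
R_total = 0.2033 K/W;  Q = ΔT/R_total = 892/0.2033 = 4387 W
T_interface = T_inner − Q·ΣR(inner→interface) = 921 − 4390×0.02261

T ≈ 822 °C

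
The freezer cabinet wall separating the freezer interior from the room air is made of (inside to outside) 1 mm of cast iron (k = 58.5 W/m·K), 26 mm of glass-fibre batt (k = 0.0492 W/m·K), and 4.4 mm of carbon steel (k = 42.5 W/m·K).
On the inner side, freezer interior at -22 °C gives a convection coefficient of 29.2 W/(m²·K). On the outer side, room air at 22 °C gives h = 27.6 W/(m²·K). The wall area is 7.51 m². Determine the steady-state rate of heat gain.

Q ≈ 552 W

Thermal resistances in series:
R_inner film = 1/(h_i·A) = 1/(29.2×7.51) = 0.00456 K/W
R_cast iron = L/(kA) = 0.001/(58.5×7.51) = 2.276×10^-6 K/W
R_glass-fibre batt = L/(kA) = 0.026/(0.0492×7.51) = 0.07037 K/W
R_carbon steel = L/(kA) = 0.0044/(42.5×7.51) = 1.379×10^-5 K/W
R_outer film = 1/(h_o·A) = 1/(27.6×7.51) = 0.004824 K/W
R_total = 0.07977 K/W
Q = ΔT / R_total = 44 / 0.07977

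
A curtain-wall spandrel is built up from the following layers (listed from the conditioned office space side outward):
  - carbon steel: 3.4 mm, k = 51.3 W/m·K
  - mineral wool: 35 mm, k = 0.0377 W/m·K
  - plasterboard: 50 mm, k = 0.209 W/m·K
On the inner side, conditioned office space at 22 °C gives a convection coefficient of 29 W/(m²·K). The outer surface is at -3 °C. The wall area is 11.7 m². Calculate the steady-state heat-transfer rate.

Treating each layer as a thermal resistance in series:
R_inner film = 1/(h_i·A) = 1/(29×11.7) = 0.002947 K/W
R_carbon steel = L/(kA) = 0.0034/(51.3×11.7) = 5.665×10^-6 K/W
R_mineral wool = L/(kA) = 0.035/(0.0377×11.7) = 0.07935 K/W
R_plasterboard = L/(kA) = 0.05/(0.209×11.7) = 0.02045 K/W
R_total = 0.1027 K/W
Q = ΔT / R_total = 25 / 0.1027

Q ≈ 243 W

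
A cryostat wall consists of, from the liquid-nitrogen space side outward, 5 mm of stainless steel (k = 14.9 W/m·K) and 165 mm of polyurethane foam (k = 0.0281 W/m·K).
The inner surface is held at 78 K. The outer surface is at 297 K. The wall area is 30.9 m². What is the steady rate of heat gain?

Q ≈ 1150 W

Treating each layer as a thermal resistance in series:
R_stainless steel = L/(kA) = 0.005/(14.9×30.9) = 1.086×10^-5 K/W
R_polyurethane foam = L/(kA) = 0.165/(0.0281×30.9) = 0.19 K/W
R_total = 0.19 K/W
Q = ΔT / R_total = 219 / 0.19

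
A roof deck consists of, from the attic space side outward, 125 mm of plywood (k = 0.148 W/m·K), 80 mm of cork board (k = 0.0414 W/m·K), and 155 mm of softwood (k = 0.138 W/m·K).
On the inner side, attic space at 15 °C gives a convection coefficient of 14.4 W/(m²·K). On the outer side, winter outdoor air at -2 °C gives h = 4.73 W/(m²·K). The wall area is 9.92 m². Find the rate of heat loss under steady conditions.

Q ≈ 40.3 W

Using the resistance-network approach (series):
R_inner film = 1/(h_i·A) = 1/(14.4×9.92) = 0.007 K/W
R_plywood = L/(kA) = 0.125/(0.148×9.92) = 0.08514 K/W
R_cork board = L/(kA) = 0.08/(0.0414×9.92) = 0.1948 K/W
R_softwood = L/(kA) = 0.155/(0.138×9.92) = 0.1132 K/W
R_outer film = 1/(h_o·A) = 1/(4.73×9.92) = 0.02131 K/W
R_total = 0.4215 K/W
Q = ΔT / R_total = 17 / 0.4215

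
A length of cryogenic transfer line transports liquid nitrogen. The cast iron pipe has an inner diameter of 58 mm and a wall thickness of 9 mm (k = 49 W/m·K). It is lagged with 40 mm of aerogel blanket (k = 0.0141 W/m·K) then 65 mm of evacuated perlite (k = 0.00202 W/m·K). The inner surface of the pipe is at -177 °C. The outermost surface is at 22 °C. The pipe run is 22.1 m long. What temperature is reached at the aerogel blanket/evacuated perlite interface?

T ≈ -148 °C

Treating each annulus and film as a series resistance:
R_cast iron pipe wall = ln(38/29)/(2π×49×22.1) = 3.972×10^-5 K/W
R_aerogel blanket = ln(78/38)/(2π×0.0141×22.1) = 0.3673 K/W
R_evacuated perlite = ln(143/78)/(2π×0.00202×22.1) = 2.161 K/W
R_total = 2.528 K/W
Q = ΔT/R_total = 199/2.528
Q = 78.7 W
T_interface = T_inner + Q·ΣR(inner→interface) = -177 + 78.7×0.3673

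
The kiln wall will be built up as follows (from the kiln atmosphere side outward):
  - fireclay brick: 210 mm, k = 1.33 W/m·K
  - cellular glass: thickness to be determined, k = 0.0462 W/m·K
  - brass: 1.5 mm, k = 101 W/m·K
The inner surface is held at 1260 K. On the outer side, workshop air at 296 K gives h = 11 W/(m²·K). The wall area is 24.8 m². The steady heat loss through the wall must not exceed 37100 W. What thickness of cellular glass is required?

Thermal resistances in series:
R_fireclay brick = L/(kA) = 0.21/(1.33×24.8) = 0.006367 K/W
R_brass = L/(kA) = 0.0015/(101×24.8) = 5.989×10^-7 K/W
R_outer film = 1/(h_o·A) = 1/(11×24.8) = 0.003666 K/W
Sum of the known resistances R_other = 0.01003 K/W
Required total resistance R_tot = ΔT/Q_allow = 964/37100 = 0.02598 K/W
R_cellular glass = R_tot − R_other = 0.01595 K/W
L = R·k·A = 0.01595×0.0462×24.8

L ≈ 18.3 mm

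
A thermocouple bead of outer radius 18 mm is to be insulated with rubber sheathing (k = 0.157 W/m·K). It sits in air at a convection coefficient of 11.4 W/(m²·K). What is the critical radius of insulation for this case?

r_cr ≈ 27.5 mm

For a sphere r_cr = 2k/h = 2×0.157/11.4
r_cr = 27.5 mm; since the bare radius (18 mm) is below r_cr, adding a thin layer of insulation will *increase* heat loss.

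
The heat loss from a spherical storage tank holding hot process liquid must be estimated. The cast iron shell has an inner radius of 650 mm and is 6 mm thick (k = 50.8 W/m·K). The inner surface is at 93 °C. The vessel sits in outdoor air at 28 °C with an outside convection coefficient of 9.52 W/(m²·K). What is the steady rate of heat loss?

Each spherical layer contributes R = (1/r_i − 1/r_o)/(4πk):
R_cast iron shell = (1/0.65 − 1/0.656)/(4π×50.8) = 2.204×10^-5 K/W
R_outer film = 1/(h·4πr_o²) = 1/(9.52×4π×0.656²) = 0.01942 K/W
R_total = 0.01945 K/W
Q = ΔT/R_total = 65/0.01945

Q ≈ 3340 W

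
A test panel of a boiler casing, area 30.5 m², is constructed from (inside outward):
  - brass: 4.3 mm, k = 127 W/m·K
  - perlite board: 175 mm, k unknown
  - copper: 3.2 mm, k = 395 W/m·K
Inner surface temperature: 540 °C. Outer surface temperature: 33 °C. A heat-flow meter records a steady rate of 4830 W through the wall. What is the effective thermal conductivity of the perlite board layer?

Using the resistance-network approach (series):
R_brass = L/(kA) = 0.0043/(127×30.5) = 1.11×10^-6 K/W
R_copper = L/(kA) = 0.0032/(395×30.5) = 2.656×10^-7 K/W
Sum of known resistances R_other = 1.376×10^-6 K/W
Total R = ΔT/Q = 507/4830 = 0.105 K/W
R_perlite board = R_total − R_other = 0.105 K/W
k = L/(R·A) = 0.175/(0.105×30.5)

k ≈ 0.0547 W/(m·K)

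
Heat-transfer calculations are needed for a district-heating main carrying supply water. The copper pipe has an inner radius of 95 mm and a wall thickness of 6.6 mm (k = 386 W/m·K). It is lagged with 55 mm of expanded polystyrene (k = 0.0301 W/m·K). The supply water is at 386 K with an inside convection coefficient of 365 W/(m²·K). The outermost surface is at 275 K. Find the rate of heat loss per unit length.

q′ ≈ 48.4 W/m

Radial resistances (cylindrical: R_cond = ln(r_o/r_i)/(2πkL), R_conv = 1/(h·2πrL)):
R_inner film = 1/(h_i·2πr₁L) = 1/(365×2π×0.095×1) = 0.00459 K/W
R_copper pipe wall = ln(101.6/95)/(2π×386×1) = 2.769×10^-5 K/W
R_expanded polystyrene = ln(156.6/101.6)/(2π×0.0301×1) = 2.288 K/W
R_total = 2.292 K/W
Q = ΔT/R_total = 111/2.292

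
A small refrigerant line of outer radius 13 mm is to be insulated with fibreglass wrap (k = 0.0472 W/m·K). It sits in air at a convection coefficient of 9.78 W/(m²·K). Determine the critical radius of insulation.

For a cylinder r_cr = k/h = 0.0472/9.78
r_cr = 4.83 mm; since the bare radius (13 mm) is above r_cr, any added insulation will reduce heat loss.

r_cr ≈ 4.83 mm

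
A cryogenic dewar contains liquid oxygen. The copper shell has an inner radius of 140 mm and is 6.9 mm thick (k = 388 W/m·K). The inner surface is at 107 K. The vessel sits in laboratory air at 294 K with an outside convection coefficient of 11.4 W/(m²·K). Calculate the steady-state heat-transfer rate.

Q ≈ 578 W

Each spherical layer contributes R = (1/r_i − 1/r_o)/(4πk):
R_copper shell = (1/0.14 − 1/0.1469)/(4π×388) = 6.881×10^-5 K/W
R_outer film = 1/(h·4πr_o²) = 1/(11.4×4π×0.1469²) = 0.3235 K/W
R_total = 0.3235 K/W
Q = ΔT/R_total = 187/0.3235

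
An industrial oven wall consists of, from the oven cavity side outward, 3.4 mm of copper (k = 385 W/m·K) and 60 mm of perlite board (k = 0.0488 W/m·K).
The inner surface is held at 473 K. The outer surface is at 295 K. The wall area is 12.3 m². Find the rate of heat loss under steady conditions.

Q ≈ 1780 W

Series thermal resistances:
R_copper = L/(kA) = 0.0034/(385×12.3) = 7.18×10^-7 K/W
R_perlite board = L/(kA) = 0.06/(0.0488×12.3) = 0.09996 K/W
R_total = 0.09996 K/W
Q = ΔT / R_total = 178 / 0.09996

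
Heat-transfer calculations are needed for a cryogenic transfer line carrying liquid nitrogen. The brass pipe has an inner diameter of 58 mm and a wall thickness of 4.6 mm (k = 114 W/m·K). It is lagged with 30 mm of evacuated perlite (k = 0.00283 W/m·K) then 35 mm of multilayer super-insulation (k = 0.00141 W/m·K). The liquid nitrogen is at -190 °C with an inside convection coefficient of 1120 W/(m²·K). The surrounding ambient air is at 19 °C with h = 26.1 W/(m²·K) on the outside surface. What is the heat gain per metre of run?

q′ ≈ 2.45 W/m

For a radial system each layer contributes R = ln(r_out/r_in)/(2πkL); films add R = 1/(hA).
R_inner film = 1/(h_i·2πr₁L) = 1/(1120×2π×0.029×1) = 0.0049 K/W
R_brass pipe wall = ln(33.6/29)/(2π×114×1) = 2.055×10^-4 K/W
R_evacuated perlite = ln(63.6/33.6)/(2π×0.00283×1) = 35.89 K/W
R_multilayer super-insulation = ln(98.6/63.6)/(2π×0.00141×1) = 49.49 K/W
R_outer film = 1/(h_o·2πr_oL) = 1/(26.1×2π×0.0986×1) = 0.06184 K/W
R_total = 85.44 K/W
Q = ΔT/R_total = 209/85.44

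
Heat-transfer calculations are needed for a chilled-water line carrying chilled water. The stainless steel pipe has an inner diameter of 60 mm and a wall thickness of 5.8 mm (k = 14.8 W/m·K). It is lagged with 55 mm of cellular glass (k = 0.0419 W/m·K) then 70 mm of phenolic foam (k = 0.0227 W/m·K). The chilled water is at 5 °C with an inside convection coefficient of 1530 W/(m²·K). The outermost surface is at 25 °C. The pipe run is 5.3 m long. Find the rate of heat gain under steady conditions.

Q ≈ 14 W

Cylindrical conduction, so R = ln(r₂/r₁)/(2πkL) per layer, in series:
R_inner film = 1/(h_i·2πr₁L) = 1/(1530×2π×0.03×5.3) = 6.542×10^-4 K/W
R_stainless steel pipe wall = ln(35.8/30)/(2π×14.8×5.3) = 3.586×10^-4 K/W
R_cellular glass = ln(90.8/35.8)/(2π×0.0419×5.3) = 0.667 K/W
R_phenolic foam = ln(160.8/90.8)/(2π×0.0227×5.3) = 0.756 K/W
R_total = 1.424 K/W
Q = ΔT/R_total = 20/1.424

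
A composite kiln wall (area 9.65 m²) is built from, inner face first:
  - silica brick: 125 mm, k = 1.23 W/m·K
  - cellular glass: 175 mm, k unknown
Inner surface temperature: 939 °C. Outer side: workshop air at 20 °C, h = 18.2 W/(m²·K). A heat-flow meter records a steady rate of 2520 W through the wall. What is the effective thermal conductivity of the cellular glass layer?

k ≈ 0.052 W/(m·K)

Using the resistance-network approach (series):
R_silica brick = L/(kA) = 0.125/(1.23×9.65) = 0.01053 K/W
R_outer film = 1/(h_o·A) = 1/(18.2×9.65) = 0.005694 K/W
Sum of known resistances R_other = 0.01622 K/W
Total R = ΔT/Q = 919/2520 = 0.3647 K/W
R_cellular glass = R_total − R_other = 0.3485 K/W
k = L/(R·A) = 0.175/(0.3485×9.65)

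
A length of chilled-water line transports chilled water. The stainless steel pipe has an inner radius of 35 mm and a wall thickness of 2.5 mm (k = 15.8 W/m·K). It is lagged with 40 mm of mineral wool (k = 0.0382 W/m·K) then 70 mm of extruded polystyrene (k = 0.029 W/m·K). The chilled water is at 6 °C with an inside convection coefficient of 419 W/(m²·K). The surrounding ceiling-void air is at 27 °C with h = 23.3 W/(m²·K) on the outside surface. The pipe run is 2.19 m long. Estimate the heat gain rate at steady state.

Cylindrical conduction, so R = ln(r₂/r₁)/(2πkL) per layer, in series:
R_inner film = 1/(h_i·2πr₁L) = 1/(419×2π×0.035×2.19) = 0.004956 K/W
R_stainless steel pipe wall = ln(37.5/35)/(2π×15.8×2.19) = 3.173×10^-4 K/W
R_mineral wool = ln(77.5/37.5)/(2π×0.0382×2.19) = 1.381 K/W
R_extruded polystyrene = ln(147.5/77.5)/(2π×0.029×2.19) = 1.613 K/W
R_outer film = 1/(h_o·2πr_oL) = 1/(23.3×2π×0.1475×2.19) = 0.02115 K/W
R_total = 3.02 K/W
Q = ΔT/R_total = 21/3.02

Q ≈ 6.95 W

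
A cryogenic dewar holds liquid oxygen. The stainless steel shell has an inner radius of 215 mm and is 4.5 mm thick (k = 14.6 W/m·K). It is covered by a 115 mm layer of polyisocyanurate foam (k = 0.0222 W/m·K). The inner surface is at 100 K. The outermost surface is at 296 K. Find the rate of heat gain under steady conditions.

Each spherical layer contributes R = (1/r_i − 1/r_o)/(4πk):
R_stainless steel shell = (1/0.215 − 1/0.2195)/(4π×14.6) = 5.197×10^-4 K/W
R_polyisocyanurate foam = (1/0.2195 − 1/0.3345)/(4π×0.0222) = 5.614 K/W
R_total = 5.615 K/W
Q = ΔT/R_total = 196/5.615

Q ≈ 34.9 W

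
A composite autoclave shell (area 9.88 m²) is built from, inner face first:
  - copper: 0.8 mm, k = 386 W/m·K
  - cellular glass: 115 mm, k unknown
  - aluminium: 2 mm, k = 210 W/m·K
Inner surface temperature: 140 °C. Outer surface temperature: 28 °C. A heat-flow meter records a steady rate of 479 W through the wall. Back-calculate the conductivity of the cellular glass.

Model the wall as resistances in series:
R_copper = L/(kA) = 0.0008/(386×9.88) = 2.098×10^-7 K/W
R_aluminium = L/(kA) = 0.002/(210×9.88) = 9.639×10^-7 K/W
Sum of known resistances R_other = 1.174×10^-6 K/W
Total R = ΔT/Q = 112/479 = 0.2338 K/W
R_cellular glass = R_total − R_other = 0.2338 K/W
k = L/(R·A) = 0.115/(0.2338×9.88)

k ≈ 0.0498 W/(m·K)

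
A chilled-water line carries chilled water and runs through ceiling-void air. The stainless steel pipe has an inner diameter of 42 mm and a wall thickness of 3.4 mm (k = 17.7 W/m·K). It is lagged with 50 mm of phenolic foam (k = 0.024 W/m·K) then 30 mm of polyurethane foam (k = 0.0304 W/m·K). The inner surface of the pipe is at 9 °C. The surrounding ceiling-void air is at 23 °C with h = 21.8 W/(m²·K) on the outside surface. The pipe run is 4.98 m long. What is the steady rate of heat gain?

Q ≈ 7.55 W

Radial resistances (cylindrical: R_cond = ln(r_o/r_i)/(2πkL), R_conv = 1/(h·2πrL)):
R_stainless steel pipe wall = ln(24.4/21)/(2π×17.7×4.98) = 2.709×10^-4 K/W
R_phenolic foam = ln(74.4/24.4)/(2π×0.024×4.98) = 1.485 K/W
R_polyurethane foam = ln(104.4/74.4)/(2π×0.0304×4.98) = 0.3561 K/W
R_outer film = 1/(h_o·2πr_oL) = 1/(21.8×2π×0.1044×4.98) = 0.01404 K/W
R_total = 1.855 K/W
Q = ΔT/R_total = 14/1.855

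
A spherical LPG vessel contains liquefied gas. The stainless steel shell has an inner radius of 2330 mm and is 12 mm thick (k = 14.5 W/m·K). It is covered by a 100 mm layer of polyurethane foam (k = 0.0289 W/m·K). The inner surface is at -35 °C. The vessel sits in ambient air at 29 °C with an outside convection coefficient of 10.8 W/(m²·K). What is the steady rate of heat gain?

Each spherical layer contributes R = (1/r_i − 1/r_o)/(4πk):
R_stainless steel shell = (1/2.33 − 1/2.342)/(4π×14.5) = 1.207×10^-5 K/W
R_polyurethane foam = (1/2.342 − 1/2.442)/(4π×0.0289) = 0.04815 K/W
R_outer film = 1/(h·4πr_o²) = 1/(10.8×4π×2.442²) = 0.001236 K/W
R_total = 0.04939 K/W
Q = ΔT/R_total = 64/0.04939

Q ≈ 1300 W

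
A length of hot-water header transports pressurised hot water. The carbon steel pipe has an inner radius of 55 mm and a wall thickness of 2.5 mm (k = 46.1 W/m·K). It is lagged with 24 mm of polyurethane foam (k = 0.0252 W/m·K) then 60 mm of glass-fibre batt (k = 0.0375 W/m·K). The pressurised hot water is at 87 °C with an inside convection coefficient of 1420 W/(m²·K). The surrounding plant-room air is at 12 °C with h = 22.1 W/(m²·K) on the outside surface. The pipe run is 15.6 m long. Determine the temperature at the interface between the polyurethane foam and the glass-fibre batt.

T ≈ 51 °C

Treating each annulus and film as a series resistance:
R_inner film = 1/(h_i·2πr₁L) = 1/(1420×2π×0.055×15.6) = 1.306×10^-4 K/W
R_carbon steel pipe wall = ln(57.5/55)/(2π×46.1×15.6) = 9.837×10^-6 K/W
R_polyurethane foam = ln(81.5/57.5)/(2π×0.0252×15.6) = 0.1412 K/W
R_glass-fibre batt = ln(141.5/81.5)/(2π×0.0375×15.6) = 0.1501 K/W
R_outer film = 1/(h_o·2πr_oL) = 1/(22.1×2π×0.1415×15.6) = 0.003262 K/W
R_total = 0.2947 K/W
Q = ΔT/R_total = 75/0.2947
Q = 254 W
T_interface = T_inner − Q·ΣR(inner→interface) = 87 − 254×0.1414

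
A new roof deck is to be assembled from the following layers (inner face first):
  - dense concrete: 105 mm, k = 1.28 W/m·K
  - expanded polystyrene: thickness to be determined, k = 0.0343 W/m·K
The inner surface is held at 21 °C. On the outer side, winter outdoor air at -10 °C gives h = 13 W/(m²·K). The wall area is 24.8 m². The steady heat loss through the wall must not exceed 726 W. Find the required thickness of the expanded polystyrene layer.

L ≈ 30.9 mm

Thermal resistances in series:
R_dense concrete = L/(kA) = 0.105/(1.28×24.8) = 0.003308 K/W
R_outer film = 1/(h_o·A) = 1/(13×24.8) = 0.003102 K/W
Sum of the known resistances R_other = 0.006409 K/W
Required total resistance R_tot = ΔT/Q_allow = 31/726 = 0.0427 K/W
R_expanded polystyrene = R_tot − R_other = 0.03629 K/W
L = R·k·A = 0.03629×0.0343×24.8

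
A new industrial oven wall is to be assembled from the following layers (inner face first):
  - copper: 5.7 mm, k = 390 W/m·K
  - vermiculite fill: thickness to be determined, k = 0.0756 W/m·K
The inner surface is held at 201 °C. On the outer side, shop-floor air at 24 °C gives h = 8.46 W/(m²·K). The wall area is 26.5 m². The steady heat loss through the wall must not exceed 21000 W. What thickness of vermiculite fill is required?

L ≈ 7.95 mm

Model the wall as resistances in series:
R_copper = L/(kA) = 0.0057/(390×26.5) = 5.515×10^-7 K/W
R_outer film = 1/(h_o·A) = 1/(8.46×26.5) = 0.004461 K/W
Sum of the known resistances R_other = 0.004461 K/W
Required total resistance R_tot = ΔT/Q_allow = 177/21000 = 0.008429 K/W
R_vermiculite fill = R_tot − R_other = 0.003968 K/W
L = R·k·A = 0.003968×0.0756×26.5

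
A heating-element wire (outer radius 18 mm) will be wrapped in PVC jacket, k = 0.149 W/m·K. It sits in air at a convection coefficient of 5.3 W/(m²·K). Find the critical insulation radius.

r_cr ≈ 28.1 mm

For a cylinder r_cr = k/h = 0.149/5.3
r_cr = 28.1 mm; since the bare radius (18 mm) is below r_cr, adding a thin layer of insulation will *increase* heat loss.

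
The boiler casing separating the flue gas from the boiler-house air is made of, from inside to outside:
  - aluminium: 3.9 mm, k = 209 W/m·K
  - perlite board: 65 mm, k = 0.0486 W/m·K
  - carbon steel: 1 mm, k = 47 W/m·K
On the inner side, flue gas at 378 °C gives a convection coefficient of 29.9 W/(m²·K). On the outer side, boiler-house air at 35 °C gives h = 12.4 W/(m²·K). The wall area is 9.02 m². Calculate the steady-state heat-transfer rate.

Series thermal resistances:
R_inner film = 1/(h_i·A) = 1/(29.9×9.02) = 0.003708 K/W
R_aluminium = L/(kA) = 0.0039/(209×9.02) = 2.069×10^-6 K/W
R_perlite board = L/(kA) = 0.065/(0.0486×9.02) = 0.1483 K/W
R_carbon steel = L/(kA) = 0.001/(47×9.02) = 2.359×10^-6 K/W
R_outer film = 1/(h_o·A) = 1/(12.4×9.02) = 0.008941 K/W
R_total = 0.1609 K/W
Q = ΔT / R_total = 343 / 0.1609

Q ≈ 2130 W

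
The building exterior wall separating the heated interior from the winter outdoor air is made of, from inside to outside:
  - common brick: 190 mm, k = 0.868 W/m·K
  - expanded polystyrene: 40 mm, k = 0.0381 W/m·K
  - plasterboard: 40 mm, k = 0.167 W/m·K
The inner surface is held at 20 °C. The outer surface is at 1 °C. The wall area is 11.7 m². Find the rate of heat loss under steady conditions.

Using the resistance-network approach (series):
R_common brick = L/(kA) = 0.19/(0.868×11.7) = 0.01871 K/W
R_expanded polystyrene = L/(kA) = 0.04/(0.0381×11.7) = 0.08973 K/W
R_plasterboard = L/(kA) = 0.04/(0.167×11.7) = 0.02047 K/W
R_total = 0.1289 K/W
Q = ΔT / R_total = 19 / 0.1289

Q ≈ 147 W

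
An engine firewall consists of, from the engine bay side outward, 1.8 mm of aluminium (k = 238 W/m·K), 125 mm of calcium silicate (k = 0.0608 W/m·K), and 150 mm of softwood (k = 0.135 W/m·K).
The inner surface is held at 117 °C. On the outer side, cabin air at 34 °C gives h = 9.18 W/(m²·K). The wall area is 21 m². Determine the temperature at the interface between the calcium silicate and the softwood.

Series thermal resistances:
R_aluminium = L/(kA) = 0.0018/(238×21) = 3.601×10^-7 K/W
R_calcium silicate = L/(kA) = 0.125/(0.0608×21) = 0.0979 K/W
R_softwood = L/(kA) = 0.15/(0.135×21) = 0.05291 K/W
R_outer film = 1/(h_o·A) = 1/(9.18×21) = 0.005187 K/W
R_total = 0.156 K/W;  Q = ΔT/R_total = 83/0.156 = 532.1 W
T_interface = T_inner − Q·ΣR(inner→interface) = 117 − 532×0.0979

T ≈ 64.9 °C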